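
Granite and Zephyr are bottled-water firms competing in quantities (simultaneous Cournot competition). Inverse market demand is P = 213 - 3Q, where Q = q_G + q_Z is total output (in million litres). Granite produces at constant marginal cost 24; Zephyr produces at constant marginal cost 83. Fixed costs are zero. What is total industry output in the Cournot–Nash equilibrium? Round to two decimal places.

Granite's profit: π_G = (213 - 3Q)q_G - (24q_G). Setting ∂π_G/∂q_G = 0: 189 - 6q_G - 3(q_Z) = 0.
Zephyr's profit: π_Z = (213 - 3Q)q_Z - (83q_Z). Setting ∂π_Z/∂q_Z = 0: 130 - 6q_Z - 3(q_G) = 0.
So q_G = (189 - 3q_Z)/6 and q_Z = (130 - 3q_G)/6.
Substituting one into the other gives q_G = 248/9 and q_Z = 71/9.
Total output Q = 248/9 + 71/9 = 319/9.

35.44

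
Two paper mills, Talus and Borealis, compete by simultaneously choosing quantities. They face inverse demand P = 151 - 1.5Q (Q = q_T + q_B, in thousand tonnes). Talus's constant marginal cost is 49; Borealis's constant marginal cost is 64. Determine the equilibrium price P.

88

Talus's profit: π_T = (151 - 1.5Q)q_T - (49q_T). Setting ∂π_T/∂q_T = 0: 102 - 3q_T - (3/2)(q_B) = 0.
Borealis's first-order condition: 87 - 3q_B - (3/2)(q_T) = 0.
Rearranging gives the reaction functions q_T = (102 - (3/2)q_B)/3 and q_B = (87 - (3/2)q_T)/3.
Substituting one into the other gives q_T = 26 and q_B = 16.
Total output Q = 42, so price P = 151 - (3/2)·42 = 88.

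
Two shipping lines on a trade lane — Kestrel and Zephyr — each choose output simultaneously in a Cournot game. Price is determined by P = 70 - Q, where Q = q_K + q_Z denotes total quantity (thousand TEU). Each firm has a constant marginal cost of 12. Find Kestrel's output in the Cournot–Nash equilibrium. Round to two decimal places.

A representative firm's profit is π_i = q_i(70 - Q) - 12q_i.
First-order condition (treating rivals' output as given): 58 - 2q_i - q_j = 0.
With identical firms every q_j equals q_i, so q_j = q_i and 58 = 3q_i, giving q_i = 58/3.

19.33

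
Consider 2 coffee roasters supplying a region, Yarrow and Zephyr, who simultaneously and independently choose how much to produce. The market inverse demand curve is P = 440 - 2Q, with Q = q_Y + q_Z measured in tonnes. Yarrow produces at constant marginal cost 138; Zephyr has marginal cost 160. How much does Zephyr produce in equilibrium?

43

Yarrow's profit: π_Y = (440 - 2Q)q_Y - (138q_Y). Setting ∂π_Y/∂q_Y = 0: 302 - 4q_Y - 2(q_Z) = 0.
Zephyr's first-order condition: 280 - 4q_Z - 2(q_Y) = 0.
Rearranging gives the reaction functions q_Y = (302 - 2q_Z)/4 and q_Z = (280 - 2q_Y)/4.
Solving the pair: q_Y = 54, q_Z = 43.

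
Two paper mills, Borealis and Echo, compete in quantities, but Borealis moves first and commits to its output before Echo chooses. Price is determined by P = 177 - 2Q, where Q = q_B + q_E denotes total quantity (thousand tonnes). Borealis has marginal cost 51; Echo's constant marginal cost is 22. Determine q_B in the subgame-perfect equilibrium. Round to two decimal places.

24.25

Solve by backward induction. Given q_B, the follower Echo maximises π_E = (177 - 2q_B - 2q_E)q_E - 22q_E.
Setting the follower's marginal profit to zero, 155 - 2q_B - 4q_E = 0, i.e. q_E = (155 - 2q_B)/4.
Borealis substitutes q_E(q_B) into its own profit: π_B = q_B(177 - 2q_B - (155 - 2q_B)/2) - 51q_B = (199/2 - q_B)q_B - 51q_B.
Maximising: ∂π_B/∂q_B = 97/2 - 2q_B = 0, giving q_B = 97/4.
Then q_E = (155 - 2·(97/4))/4 = 213/8.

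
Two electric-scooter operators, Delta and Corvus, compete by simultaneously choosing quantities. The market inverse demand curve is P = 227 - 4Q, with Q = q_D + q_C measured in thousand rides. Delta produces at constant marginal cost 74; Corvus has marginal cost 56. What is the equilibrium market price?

Delta's profit: π_D = (227 - 4Q)q_D - (74q_D). Setting ∂π_D/∂q_D = 0: 153 - 8q_D - 4(q_C) = 0.
Corvus's first-order condition: 171 - 8q_C - 4(q_D) = 0.
So q_D = (153 - 4q_C)/8 and q_C = (171 - 4q_D)/8.
Substituting one into the other gives q_D = 45/4 and q_C = 63/4.
Total output Q = 27, so price P = 227 - 4·27 = 119.

119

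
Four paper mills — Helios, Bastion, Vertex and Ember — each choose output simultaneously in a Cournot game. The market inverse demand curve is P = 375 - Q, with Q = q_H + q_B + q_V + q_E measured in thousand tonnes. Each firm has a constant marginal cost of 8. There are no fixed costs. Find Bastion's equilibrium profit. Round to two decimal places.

5387.56

Each firm earns π_i = (375 - Q)q_i - 8q_i.
First-order condition (treating rivals' output as given): 367 - 2q_i - Σ_{j≠i} q_j = 0.
With identical firms every q_j equals q_i, so Σ_{j≠i} q_j = 3q_i and 367 = 5q_i, giving q_i = 367/5.
Price P = 375 - 1468/5 = 407/5.
Bastion's profit: (407/5 - 8)·(367/5) = 5387.5600.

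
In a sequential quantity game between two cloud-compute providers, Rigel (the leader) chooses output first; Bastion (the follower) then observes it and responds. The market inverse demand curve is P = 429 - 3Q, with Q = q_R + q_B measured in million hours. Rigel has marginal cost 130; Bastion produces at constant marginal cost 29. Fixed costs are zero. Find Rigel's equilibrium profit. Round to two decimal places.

1633.50

The follower Bastion best-responds to any q_R: π_B = (429 - 3Q)q_B - 29q_B.
∂π_B/∂q_B = 400 - 3q_R - 6q_B = 0 gives the reaction function q_B = (400 - 3q_R)/6.
The leader anticipates this reaction. Substituting into P = 429 - 3Q gives P = 229 - (3/2)q_R, so π_R = (229 - (3/2)q_R)q_R - 130q_R.
Maximising: ∂π_R/∂q_R = 99 - 3q_R = 0, giving q_R = 33.
Then q_B = (400 - 3·33)/6 = 301/6.
Price P = 429 - 3·(499/6) = 359/2.
Rigel's profit: (359/2 - 130)·33 = 1633.5000.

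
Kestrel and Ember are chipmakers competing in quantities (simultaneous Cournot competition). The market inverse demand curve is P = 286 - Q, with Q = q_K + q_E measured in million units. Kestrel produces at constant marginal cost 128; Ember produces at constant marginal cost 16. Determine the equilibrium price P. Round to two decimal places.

Kestrel's profit: π_K = (286 - Q)q_K - (128q_K). Setting ∂π_K/∂q_K = 0: 158 - 2q_K - (q_E) = 0.
Ember's profit: π_E = (286 - Q)q_E - (16q_E). Setting ∂π_E/∂q_E = 0: 270 - 2q_E - (q_K) = 0.
Rearranging gives the reaction functions q_K = (158 - q_E)/2 and q_E = (270 - q_K)/2.
Solving the pair: q_K = 46/3, q_E = 382/3.
Total output Q = 428/3, so price P = 286 - 428/3 = 430/3.

143.33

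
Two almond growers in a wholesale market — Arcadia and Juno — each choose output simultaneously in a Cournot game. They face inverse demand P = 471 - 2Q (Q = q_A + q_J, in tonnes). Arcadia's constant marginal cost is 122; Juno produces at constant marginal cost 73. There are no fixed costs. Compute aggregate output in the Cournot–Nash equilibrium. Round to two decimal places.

Arcadia's profit: π_A = (471 - 2Q)q_A - (122q_A). Setting ∂π_A/∂q_A = 0: 349 - 4q_A - 2(q_J) = 0.
Juno's profit: π_J = (471 - 2Q)q_J - (73q_J). Setting ∂π_J/∂q_J = 0: 398 - 4q_J - 2(q_A) = 0.
So q_A = (349 - 2q_J)/4 and q_J = (398 - 2q_A)/4.
Solving the pair: q_A = 50, q_J = 149/2.
Total output Q = 50 + 149/2 = 249/2.

124.50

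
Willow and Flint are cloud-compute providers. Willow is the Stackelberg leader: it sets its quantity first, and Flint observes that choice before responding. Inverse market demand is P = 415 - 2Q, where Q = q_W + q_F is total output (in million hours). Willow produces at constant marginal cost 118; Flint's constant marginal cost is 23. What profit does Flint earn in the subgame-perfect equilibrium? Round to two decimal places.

Solve by backward induction. Given q_W, the follower Flint maximises π_F = (415 - 2q_W - 2q_F)q_F - 23q_F.
Follower FOC: 392 - 2q_W - 4q_F = 0, so q_F(q_W) = (392 - 2q_W)/4.
Willow substitutes q_F(q_W) into its own profit: π_W = q_W(415 - 2q_W - (392 - 2q_W)/2) - 118q_W = (219 - q_W)q_W - 118q_W.
Leader FOC: 101 - 2q_W = 0, so q_W = 101/2.
Then q_F = (392 - 2·(101/2))/4 = 291/4.
Price P = 415 - 2·(493/4) = 337/2.
Flint's profit: (337/2 - 23)·(291/4) = 10585.1250.

10585.13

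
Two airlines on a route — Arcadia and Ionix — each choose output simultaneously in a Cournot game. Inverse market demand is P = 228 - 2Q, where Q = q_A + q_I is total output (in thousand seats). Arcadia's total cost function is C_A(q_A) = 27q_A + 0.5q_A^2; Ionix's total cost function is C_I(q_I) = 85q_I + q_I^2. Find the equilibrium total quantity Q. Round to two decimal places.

Arcadia's profit: π_A = (228 - 2Q)q_A - (27q_A + (1/2)q_A²). Setting ∂π_A/∂q_A = 0: 201 - 5q_A - 2(q_I) = 0.
Ionix's profit: π_I = (228 - 2Q)q_I - (85q_I + q_I²). Setting ∂π_I/∂q_I = 0: 143 - 6q_I - 2(q_A) = 0.
Best responses: q_A = (201 - 2q_I)/5, q_I = (143 - 2q_A)/6.
Solving the pair: q_A = 460/13, q_I = 313/26.
Total output Q = 460/13 + 313/26 = 1233/26.

47.42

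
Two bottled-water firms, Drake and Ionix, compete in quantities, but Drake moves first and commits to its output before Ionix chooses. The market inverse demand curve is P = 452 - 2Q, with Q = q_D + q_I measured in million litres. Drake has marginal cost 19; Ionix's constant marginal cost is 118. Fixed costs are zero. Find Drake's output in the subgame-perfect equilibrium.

The follower Ionix best-responds to any q_D: π_I = (452 - 2Q)q_I - 118q_I.
∂π_I/∂q_I = 334 - 2q_D - 4q_I = 0 gives the reaction function q_I = (334 - 2q_D)/4.
The leader anticipates this reaction. Substituting into P = 452 - 2Q gives P = 285 - q_D, so π_D = (285 - q_D)q_D - 19q_D.
The leader's first-order condition 266 - 2q_D = 0 yields q_D = 133.
Then q_I = (334 - 2·133)/4 = 17.

133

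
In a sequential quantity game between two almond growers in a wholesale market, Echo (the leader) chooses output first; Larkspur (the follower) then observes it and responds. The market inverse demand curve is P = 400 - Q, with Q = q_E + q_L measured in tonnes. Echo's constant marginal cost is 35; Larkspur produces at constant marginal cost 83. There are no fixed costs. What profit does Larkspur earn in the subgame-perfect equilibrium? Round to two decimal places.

3052.56

Solve by backward induction. Given q_E, the follower Larkspur maximises π_L = (400 - q_E - q_L)q_L - 83q_L.
∂π_L/∂q_L = 317 - q_E - 2q_L = 0 gives the reaction function q_L = (317 - q_E)/2.
Echo substitutes q_L(q_E) into its own profit: π_E = q_E(400 - q_E - (317 - q_E)/2) - 35q_E = (483/2 - (1/2)q_E)q_E - 35q_E.
Leader FOC: 413/2 - q_E = 0, so q_E = 413/2.
Then q_L = (317 - 413/2)/2 = 221/4.
Price P = 400 - 1047/4 = 553/4.
Larkspur's profit: (553/4 - 83)·(221/4) = 3052.5625.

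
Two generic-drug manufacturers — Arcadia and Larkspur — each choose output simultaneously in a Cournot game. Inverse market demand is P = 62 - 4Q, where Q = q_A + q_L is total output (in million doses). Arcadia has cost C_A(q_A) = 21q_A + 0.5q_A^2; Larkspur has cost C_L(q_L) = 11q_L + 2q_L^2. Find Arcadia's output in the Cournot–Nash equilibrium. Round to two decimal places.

Arcadia's profit: π_A = (62 - 4Q)q_A - (21q_A + (1/2)q_A²). Setting ∂π_A/∂q_A = 0: 41 - 9q_A - 4(q_L) = 0.
Larkspur's first-order condition: 51 - 12q_L - 4(q_A) = 0.
Rearranging gives the reaction functions q_A = (41 - 4q_L)/9 and q_L = (51 - 4q_A)/12.
Substituting one into the other gives q_A = 72/23 and q_L = 295/92.

3.13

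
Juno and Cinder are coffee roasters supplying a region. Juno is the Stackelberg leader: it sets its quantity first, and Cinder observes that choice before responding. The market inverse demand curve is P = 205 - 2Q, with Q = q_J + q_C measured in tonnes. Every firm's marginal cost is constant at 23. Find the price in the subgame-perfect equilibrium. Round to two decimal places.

68.50

The follower Cinder best-responds to any q_J: π_C = (205 - 2Q)q_C - 23q_C.
Follower FOC: 182 - 2q_J - 4q_C = 0, so q_C(q_J) = (182 - 2q_J)/4.
Juno substitutes q_C(q_J) into its own profit: π_J = q_J(205 - 2q_J - (182 - 2q_J)/2) - 23q_J = (114 - q_J)q_J - 23q_J.
Maximising: ∂π_J/∂q_J = 91 - 2q_J = 0, giving q_J = 91/2.
Then q_C = (182 - 2·(91/2))/4 = 91/4.
Total output Q = 273/4, so price P = 205 - 2·(273/4) = 137/2.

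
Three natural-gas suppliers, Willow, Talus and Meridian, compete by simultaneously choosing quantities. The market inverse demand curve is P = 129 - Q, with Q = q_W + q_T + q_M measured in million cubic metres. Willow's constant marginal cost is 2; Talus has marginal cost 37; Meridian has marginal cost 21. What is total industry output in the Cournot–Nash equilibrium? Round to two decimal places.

Willow's profit: π_W = (129 - Q)q_W - (2q_W). Setting ∂π_W/∂q_W = 0: 127 - 2q_W - (q_T + q_M) = 0.
Talus's profit: π_T = (129 - Q)q_T - (37q_T). Setting ∂π_T/∂q_T = 0: 92 - 2q_T - (q_W + q_M) = 0.
Meridian's profit: π_M = (129 - Q)q_M - (21q_M). Setting ∂π_M/∂q_M = 0: 108 - 2q_M - (q_W + q_T) = 0.
Adding the 3 first-order conditions: 327 − 4Q = 0, so Q = 327/4.
Back-substituting: q_W = (127 − 327/4) = 181/4, q_T = (92 − 327/4) = 41/4, q_M = (108 − 327/4) = 105/4.
Total output Q = 181/4 + 41/4 + 105/4 = 327/4.

81.75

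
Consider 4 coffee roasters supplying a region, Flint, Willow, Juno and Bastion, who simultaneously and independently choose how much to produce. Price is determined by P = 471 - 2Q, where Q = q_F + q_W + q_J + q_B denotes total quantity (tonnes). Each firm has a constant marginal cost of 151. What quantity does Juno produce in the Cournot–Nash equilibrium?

A representative firm's profit is π_i = q_i(471 - 2Q) - 151q_i.
Setting ∂π_i/∂q_i = 0 with rivals' quantities fixed: 320 - 4q_i - 2·Σ_{j≠i} q_j = 0.
By symmetry each firm produces the same amount; substituting Σ_{j≠i} q_j = 3q_i yields q_i = 320/10 = 32.

32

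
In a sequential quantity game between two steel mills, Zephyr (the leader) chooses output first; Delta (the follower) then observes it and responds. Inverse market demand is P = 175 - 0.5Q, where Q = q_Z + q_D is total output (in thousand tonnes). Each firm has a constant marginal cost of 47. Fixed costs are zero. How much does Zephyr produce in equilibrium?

The follower Delta best-responds to any q_Z: π_D = (175 - 0.5Q)q_D - 47q_D.
∂π_D/∂q_D = 128 - (1/2)q_Z - q_D = 0 gives the reaction function q_D = (128 - (1/2)q_Z).
The leader anticipates this reaction. Substituting into P = 175 - 0.5Q gives P = 111 - (1/4)q_Z, so π_Z = (111 - (1/4)q_Z)q_Z - 47q_Z.
The leader's first-order condition 64 - (1/2)q_Z = 0 yields q_Z = 128.
Then q_D = (128 - (1/2)·128) = 64.

128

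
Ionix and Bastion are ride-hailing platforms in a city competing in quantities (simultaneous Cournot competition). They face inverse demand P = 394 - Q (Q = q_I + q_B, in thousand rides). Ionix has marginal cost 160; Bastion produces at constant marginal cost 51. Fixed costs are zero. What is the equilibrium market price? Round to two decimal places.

Ionix's profit: π_I = (394 - Q)q_I - (160q_I). Setting ∂π_I/∂q_I = 0: 234 - 2q_I - (q_B) = 0.
Bastion's profit: π_B = (394 - Q)q_B - (51q_B). Setting ∂π_B/∂q_B = 0: 343 - 2q_B - (q_I) = 0.
Rearranging gives the reaction functions q_I = (234 - q_B)/2 and q_B = (343 - q_I)/2.
Solving the pair: q_I = 125/3, q_B = 452/3.
Total output Q = 577/3, so price P = 394 - 577/3 = 605/3.

201.67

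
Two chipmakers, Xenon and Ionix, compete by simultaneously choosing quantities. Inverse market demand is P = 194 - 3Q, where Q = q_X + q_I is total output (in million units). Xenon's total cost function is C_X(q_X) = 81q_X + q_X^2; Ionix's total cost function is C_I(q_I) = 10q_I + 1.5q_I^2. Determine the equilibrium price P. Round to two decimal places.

117.90

Xenon's profit: π_X = (194 - 3Q)q_X - (81q_X + q_X²). Setting ∂π_X/∂q_X = 0: 113 - 8q_X - 3(q_I) = 0.
Ionix's profit: π_I = (194 - 3Q)q_I - (10q_I + (3/2)q_I²). Setting ∂π_I/∂q_I = 0: 184 - 9q_I - 3(q_X) = 0.
Best responses: q_X = (113 - 3q_I)/8, q_I = (184 - 3q_X)/9.
Substituting one into the other gives q_X = 155/21 and q_I = 1133/63.
Total output Q = 1598/63, so price P = 194 - 3·(1598/63) = 117.9048.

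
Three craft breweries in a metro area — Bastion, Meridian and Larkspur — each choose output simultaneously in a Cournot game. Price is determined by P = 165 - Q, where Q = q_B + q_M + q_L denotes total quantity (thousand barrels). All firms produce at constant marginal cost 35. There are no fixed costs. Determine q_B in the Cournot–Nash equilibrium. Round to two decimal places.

32.50

Each firm earns π_i = (165 - Q)q_i - 35q_i.
Setting ∂π_i/∂q_i = 0 with rivals' quantities fixed: 130 - 2q_i - Σ_{j≠i} q_j = 0.
With identical firms every q_j equals q_i, so Σ_{j≠i} q_j = 2q_i and 130 = 4q_i, giving q_i = 65/2.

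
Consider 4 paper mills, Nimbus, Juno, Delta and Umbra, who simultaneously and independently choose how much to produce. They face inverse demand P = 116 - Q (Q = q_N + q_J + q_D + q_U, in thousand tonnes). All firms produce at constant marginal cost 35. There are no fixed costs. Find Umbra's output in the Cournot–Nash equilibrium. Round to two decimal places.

16.20

A representative firm's profit is π_i = q_i(116 - Q) - 35q_i.
First-order condition (treating rivals' output as given): 81 - 2q_i - Σ_{j≠i} q_j = 0.
By symmetry each firm produces the same amount; substituting Σ_{j≠i} q_j = 3q_i yields q_i = 81/5.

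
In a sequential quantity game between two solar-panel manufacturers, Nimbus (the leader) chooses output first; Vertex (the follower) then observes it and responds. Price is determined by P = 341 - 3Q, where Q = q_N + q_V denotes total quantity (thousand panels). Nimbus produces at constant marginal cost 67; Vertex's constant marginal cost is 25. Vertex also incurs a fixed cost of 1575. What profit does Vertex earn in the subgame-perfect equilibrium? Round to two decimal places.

1758.33

The follower Vertex best-responds to any q_N: π_V = (341 - 3Q)q_V - 25q_V.
∂π_V/∂q_V = 316 - 3q_N - 6q_V = 0 gives the reaction function q_V = (316 - 3q_N)/6.
The leader anticipates this reaction. Substituting into P = 341 - 3Q gives P = 183 - (3/2)q_N, so π_N = (183 - (3/2)q_N)q_N - 67q_N.
The leader's first-order condition 116 - 3q_N = 0 yields q_N = 116/3.
Then q_V = (316 - 3·(116/3))/6 = 100/3.
Price P = 341 - 3·72 = 125.
Vertex's profit: (125 - 25)·(100/3) - 1575 = 1758.3333.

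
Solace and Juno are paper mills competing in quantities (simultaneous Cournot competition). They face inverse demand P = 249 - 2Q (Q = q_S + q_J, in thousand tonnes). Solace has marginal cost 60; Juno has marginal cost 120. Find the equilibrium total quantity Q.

53

Solace's profit: π_S = (249 - 2Q)q_S - (60q_S). Setting ∂π_S/∂q_S = 0: 189 - 4q_S - 2(q_J) = 0.
Juno's profit: π_J = (249 - 2Q)q_J - (120q_J). Setting ∂π_J/∂q_J = 0: 129 - 4q_J - 2(q_S) = 0.
Rearranging gives the reaction functions q_S = (189 - 2q_J)/4 and q_J = (129 - 2q_S)/4.
Solving the pair: q_S = 83/2, q_J = 23/2.
Total output Q = 83/2 + 23/2 = 53.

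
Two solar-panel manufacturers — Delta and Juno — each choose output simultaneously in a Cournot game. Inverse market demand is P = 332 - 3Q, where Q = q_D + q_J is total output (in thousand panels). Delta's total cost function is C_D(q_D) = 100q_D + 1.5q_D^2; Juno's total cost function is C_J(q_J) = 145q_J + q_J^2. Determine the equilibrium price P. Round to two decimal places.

223.33

Delta's profit: π_D = (332 - 3Q)q_D - (100q_D + (3/2)q_D²). Setting ∂π_D/∂q_D = 0: 232 - 9q_D - 3(q_J) = 0.
Juno's profit: π_J = (332 - 3Q)q_J - (145q_J + q_J²). Setting ∂π_J/∂q_J = 0: 187 - 8q_J - 3(q_D) = 0.
So q_D = (232 - 3q_J)/9 and q_J = (187 - 3q_D)/8.
Substituting one into the other gives q_D = 185/9 and q_J = 47/3.
Total output Q = 326/9, so price P = 332 - 3·(326/9) = 670/3.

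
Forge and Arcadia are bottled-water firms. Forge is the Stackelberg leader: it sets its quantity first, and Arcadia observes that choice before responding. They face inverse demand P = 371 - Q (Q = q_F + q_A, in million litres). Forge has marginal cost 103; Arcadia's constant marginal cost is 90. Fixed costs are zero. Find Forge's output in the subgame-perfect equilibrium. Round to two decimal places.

The follower Arcadia best-responds to any q_F: π_A = (371 - Q)q_A - 90q_A.
∂π_A/∂q_A = 281 - q_F - 2q_A = 0 gives the reaction function q_A = (281 - q_F)/2.
The leader anticipates this reaction. Substituting into P = 371 - Q gives P = 461/2 - (1/2)q_F, so π_F = (461/2 - (1/2)q_F)q_F - 103q_F.
The leader's first-order condition 255/2 - q_F = 0 yields q_F = 255/2.
Then q_A = (281 - 255/2)/2 = 307/4.

127.50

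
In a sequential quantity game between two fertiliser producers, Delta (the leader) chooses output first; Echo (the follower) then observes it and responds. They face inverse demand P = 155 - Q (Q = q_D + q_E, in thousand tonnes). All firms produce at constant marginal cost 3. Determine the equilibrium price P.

41

The follower Echo best-responds to any q_D: π_E = (155 - Q)q_E - 3q_E.
Setting the follower's marginal profit to zero, 152 - q_D - 2q_E = 0, i.e. q_E = (152 - q_D)/2.
The leader anticipates this reaction. Substituting into P = 155 - Q gives P = 79 - (1/2)q_D, so π_D = (79 - (1/2)q_D)q_D - 3q_D.
Leader FOC: 76 - q_D = 0, so q_D = 76.
Then q_E = (152 - 76)/2 = 38.
Total output Q = 114, so price P = 155 - 114 = 41.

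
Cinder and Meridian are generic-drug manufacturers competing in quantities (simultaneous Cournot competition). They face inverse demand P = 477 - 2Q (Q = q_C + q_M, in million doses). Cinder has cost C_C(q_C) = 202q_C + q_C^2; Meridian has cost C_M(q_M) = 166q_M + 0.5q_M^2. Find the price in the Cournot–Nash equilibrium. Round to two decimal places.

317.85

Cinder's profit: π_C = (477 - 2Q)q_C - (202q_C + q_C²). Setting ∂π_C/∂q_C = 0: 275 - 6q_C - 2(q_M) = 0.
Meridian's first-order condition: 311 - 5q_M - 2(q_C) = 0.
Best responses: q_C = (275 - 2q_M)/6, q_M = (311 - 2q_C)/5.
Substituting one into the other gives q_C = 753/26 and q_M = 658/13.
Total output Q = 79.5769, so price P = 477 - 2·79.5769 = 317.8462.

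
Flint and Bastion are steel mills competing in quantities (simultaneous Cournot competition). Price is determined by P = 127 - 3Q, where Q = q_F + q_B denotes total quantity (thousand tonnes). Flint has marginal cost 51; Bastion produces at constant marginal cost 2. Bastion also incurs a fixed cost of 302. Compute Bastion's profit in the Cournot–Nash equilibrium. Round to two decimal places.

819.33

Flint's profit: π_F = (127 - 3Q)q_F - (51q_F). Setting ∂π_F/∂q_F = 0: 76 - 6q_F - 3(q_B) = 0.
Bastion's first-order condition: 125 - 6q_B - 3(q_F) = 0.
So q_F = (76 - 3q_B)/6 and q_B = (125 - 3q_F)/6.
Substituting one into the other gives q_F = 3 and q_B = 58/3.
Price P = 127 - 3·(67/3) = 60.
Bastion's profit: (60 - 2)·(58/3) - 302 = 819.3333.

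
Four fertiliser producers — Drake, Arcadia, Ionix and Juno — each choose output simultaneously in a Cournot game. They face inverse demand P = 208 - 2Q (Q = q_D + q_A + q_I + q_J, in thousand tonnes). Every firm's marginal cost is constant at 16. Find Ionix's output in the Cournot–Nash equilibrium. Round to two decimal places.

A representative firm's profit is π_i = q_i(208 - 2Q) - 16q_i.
Setting ∂π_i/∂q_i = 0 with rivals' quantities fixed: 192 - 4q_i - 2·Σ_{j≠i} q_j = 0.
By symmetry each firm produces the same amount; substituting Σ_{j≠i} q_j = 3q_i yields q_i = 192/10 = 96/5.

19.20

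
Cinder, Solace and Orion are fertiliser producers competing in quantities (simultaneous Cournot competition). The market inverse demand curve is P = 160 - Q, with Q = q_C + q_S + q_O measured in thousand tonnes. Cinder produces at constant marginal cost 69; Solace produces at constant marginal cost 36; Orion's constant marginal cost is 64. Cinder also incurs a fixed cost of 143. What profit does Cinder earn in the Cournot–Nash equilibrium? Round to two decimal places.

Cinder's profit: π_C = (160 - Q)q_C - (69q_C). Setting ∂π_C/∂q_C = 0: 91 - 2q_C - (q_S + q_O) = 0.
Solace's profit: π_S = (160 - Q)q_S - (36q_S). Setting ∂π_S/∂q_S = 0: 124 - 2q_S - (q_C + q_O) = 0.
Orion's first-order condition: 96 - 2q_O - (q_C + q_S) = 0.
Summing all 3 equations gives 311 − 4Q = 0, hence Q = 311/4.
Back-substituting: q_C = (91 − 311/4) = 53/4, q_S = (124 − 311/4) = 185/4, q_O = (96 − 311/4) = 73/4.
Price P = 160 - 311/4 = 329/4.
Cinder's profit: (329/4 - 69)·(53/4) - 143 = 521/16.

32.56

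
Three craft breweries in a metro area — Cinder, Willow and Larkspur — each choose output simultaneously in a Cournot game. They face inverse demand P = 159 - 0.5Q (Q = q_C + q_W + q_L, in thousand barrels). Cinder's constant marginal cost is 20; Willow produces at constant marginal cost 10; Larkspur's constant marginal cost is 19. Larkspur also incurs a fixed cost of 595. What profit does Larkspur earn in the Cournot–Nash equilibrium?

1583

Cinder's profit: π_C = (159 - 0.5Q)q_C - (20q_C). Setting ∂π_C/∂q_C = 0: 139 - q_C - (1/2)(q_W + q_L) = 0.
Willow's profit: π_W = (159 - 0.5Q)q_W - (10q_W). Setting ∂π_W/∂q_W = 0: 149 - q_W - (1/2)(q_C + q_L) = 0.
Larkspur's profit: π_L = (159 - 0.5Q)q_L - (19q_L). Setting ∂π_L/∂q_L = 0: 140 - q_L - (1/2)(q_C + q_W) = 0.
Summing all 3 equations gives 428 − 2Q = 0, hence Q = 214.
Back-substituting: q_C = (139 − 107)/(1/2) = 64, q_W = (149 − 107)/(1/2) = 84, q_L = (140 − 107)/(1/2) = 66.
Price P = 159 - (1/2)·214 = 52.
Larkspur's profit: (52 - 19)·66 - 595 = 1583.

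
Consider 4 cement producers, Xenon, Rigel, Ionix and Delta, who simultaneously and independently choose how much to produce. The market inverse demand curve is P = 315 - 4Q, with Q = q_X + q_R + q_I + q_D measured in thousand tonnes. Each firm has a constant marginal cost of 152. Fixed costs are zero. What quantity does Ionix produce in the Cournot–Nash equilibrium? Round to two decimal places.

Each firm earns π_i = (315 - 4Q)q_i - 152q_i.
First-order condition (treating rivals' output as given): 163 - 8q_i - 4·Σ_{j≠i} q_j = 0.
With identical firms every q_j equals q_i, so Σ_{j≠i} q_j = 3q_i and 163 = 20q_i, giving q_i = 163/20.

8.15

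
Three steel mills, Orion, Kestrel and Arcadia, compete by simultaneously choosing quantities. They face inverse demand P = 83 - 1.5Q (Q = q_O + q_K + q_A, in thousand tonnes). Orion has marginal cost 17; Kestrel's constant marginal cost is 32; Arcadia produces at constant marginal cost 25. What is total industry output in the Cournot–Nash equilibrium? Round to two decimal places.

Orion's profit: π_O = (83 - 1.5Q)q_O - (17q_O). Setting ∂π_O/∂q_O = 0: 66 - 3q_O - (3/2)(q_K + q_A) = 0.
Kestrel's profit: π_K = (83 - 1.5Q)q_K - (32q_K). Setting ∂π_K/∂q_K = 0: 51 - 3q_K - (3/2)(q_O + q_A) = 0.
Arcadia's profit: π_A = (83 - 1.5Q)q_A - (25q_A). Setting ∂π_A/∂q_A = 0: 58 - 3q_A - (3/2)(q_O + q_K) = 0.
Adding the 3 first-order conditions: 175 − 6Q = 0, so Q = 175/6.
Back-substituting: q_O = (66 − 175/4)/(3/2) = 89/6, q_K = (51 − 175/4)/(3/2) = 29/6, q_A = (58 − 175/4)/(3/2) = 19/2.
Total output Q = 89/6 + 29/6 + 19/2 = 175/6.

29.17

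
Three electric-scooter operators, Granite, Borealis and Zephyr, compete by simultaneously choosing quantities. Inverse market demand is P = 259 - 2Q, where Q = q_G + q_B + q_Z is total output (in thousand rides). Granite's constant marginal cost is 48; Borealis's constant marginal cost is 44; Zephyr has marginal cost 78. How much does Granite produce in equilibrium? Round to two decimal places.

Granite's profit: π_G = (259 - 2Q)q_G - (48q_G). Setting ∂π_G/∂q_G = 0: 211 - 4q_G - 2(q_B + q_Z) = 0.
Borealis's profit: π_B = (259 - 2Q)q_B - (44q_B). Setting ∂π_B/∂q_B = 0: 215 - 4q_B - 2(q_G + q_Z) = 0.
Zephyr's first-order condition: 181 - 4q_Z - 2(q_G + q_B) = 0.
Summing all 3 equations gives 607 − 8Q = 0, hence Q = 607/8.
Back-substituting: q_G = (211 − 607/4)/2 = 237/8, q_B = (215 − 607/4)/2 = 253/8, q_Z = (181 − 607/4)/2 = 117/8.

29.63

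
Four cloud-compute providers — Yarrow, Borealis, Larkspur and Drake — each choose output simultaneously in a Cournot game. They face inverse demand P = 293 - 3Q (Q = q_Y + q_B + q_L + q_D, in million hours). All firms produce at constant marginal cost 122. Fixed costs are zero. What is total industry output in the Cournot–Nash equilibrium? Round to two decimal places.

Each firm earns π_i = (293 - 3Q)q_i - 122q_i.
Setting ∂π_i/∂q_i = 0 with rivals' quantities fixed: 171 - 6q_i - 3·Σ_{j≠i} q_j = 0.
With identical firms every q_j equals q_i, so Σ_{j≠i} q_j = 3q_i and 171 = 15q_i, giving q_i = 57/5.
Total output Q = 57/5 + 57/5 + 57/5 + 57/5 = 228/5.

45.60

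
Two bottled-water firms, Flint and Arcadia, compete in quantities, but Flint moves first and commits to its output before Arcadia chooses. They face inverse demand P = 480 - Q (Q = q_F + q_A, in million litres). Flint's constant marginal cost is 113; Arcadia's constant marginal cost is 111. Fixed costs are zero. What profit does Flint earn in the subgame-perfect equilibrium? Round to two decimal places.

Solve by backward induction. Given q_F, the follower Arcadia maximises π_A = (480 - q_F - q_A)q_A - 111q_A.
Setting the follower's marginal profit to zero, 369 - q_F - 2q_A = 0, i.e. q_A = (369 - q_F)/2.
The leader anticipates this reaction. Substituting into P = 480 - Q gives P = 591/2 - (1/2)q_F, so π_F = (591/2 - (1/2)q_F)q_F - 113q_F.
Leader FOC: 365/2 - q_F = 0, so q_F = 365/2.
Then q_A = (369 - 365/2)/2 = 373/4.
Price P = 480 - 1103/4 = 817/4.
Flint's profit: (817/4 - 113)·(365/2) = 16653.1250.

16653.13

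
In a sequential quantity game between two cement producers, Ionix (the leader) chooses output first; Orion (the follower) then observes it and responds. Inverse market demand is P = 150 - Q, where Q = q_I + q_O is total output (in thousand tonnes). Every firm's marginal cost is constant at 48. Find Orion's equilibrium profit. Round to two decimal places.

Solve by backward induction. Given q_I, the follower Orion maximises π_O = (150 - q_I - q_O)q_O - 48q_O.
∂π_O/∂q_O = 102 - q_I - 2q_O = 0 gives the reaction function q_O = (102 - q_I)/2.
The leader anticipates this reaction. Substituting into P = 150 - Q gives P = 99 - (1/2)q_I, so π_I = (99 - (1/2)q_I)q_I - 48q_I.
The leader's first-order condition 51 - q_I = 0 yields q_I = 51.
Then q_O = (102 - 51)/2 = 51/2.
Price P = 150 - 153/2 = 147/2.
Orion's profit: (147/2 - 48)·(51/2) = 650.2500.

650.25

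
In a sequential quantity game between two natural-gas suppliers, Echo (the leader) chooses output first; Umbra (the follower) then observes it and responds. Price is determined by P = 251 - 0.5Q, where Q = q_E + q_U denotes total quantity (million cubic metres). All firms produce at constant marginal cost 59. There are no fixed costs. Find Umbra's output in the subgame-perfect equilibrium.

96

The follower Umbra best-responds to any q_E: π_U = (251 - 0.5Q)q_U - 59q_U.
Follower FOC: 192 - (1/2)q_E - q_U = 0, so q_U(q_E) = (192 - (1/2)q_E).
Echo substitutes q_U(q_E) into its own profit: π_E = q_E(251 - (1/2)q_E - (192 - (1/2)q_E)/2) - 59q_E = (155 - (1/4)q_E)q_E - 59q_E.
Maximising: ∂π_E/∂q_E = 96 - (1/2)q_E = 0, giving q_E = 192.
Then q_U = (192 - (1/2)·192) = 96.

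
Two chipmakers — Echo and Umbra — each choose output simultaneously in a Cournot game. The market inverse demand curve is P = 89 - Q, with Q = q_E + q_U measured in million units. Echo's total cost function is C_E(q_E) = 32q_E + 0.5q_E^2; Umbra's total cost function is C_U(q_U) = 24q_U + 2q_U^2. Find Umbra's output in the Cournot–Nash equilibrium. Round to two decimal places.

Echo's profit: π_E = (89 - Q)q_E - (32q_E + (1/2)q_E²). Setting ∂π_E/∂q_E = 0: 57 - 3q_E - (q_U) = 0.
Umbra's profit: π_U = (89 - Q)q_U - (24q_U + 2q_U²). Setting ∂π_U/∂q_U = 0: 65 - 6q_U - (q_E) = 0.
Best responses: q_E = (57 - q_U)/3, q_U = (65 - q_E)/6.
Solving the pair: q_E = 277/17, q_U = 138/17.

8.12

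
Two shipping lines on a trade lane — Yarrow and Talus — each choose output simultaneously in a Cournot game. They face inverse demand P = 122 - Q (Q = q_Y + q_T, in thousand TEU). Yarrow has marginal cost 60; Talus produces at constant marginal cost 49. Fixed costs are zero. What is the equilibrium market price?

Yarrow's profit: π_Y = (122 - Q)q_Y - (60q_Y). Setting ∂π_Y/∂q_Y = 0: 62 - 2q_Y - (q_T) = 0.
Talus's first-order condition: 73 - 2q_T - (q_Y) = 0.
So q_Y = (62 - q_T)/2 and q_T = (73 - q_Y)/2.
Substituting one into the other gives q_Y = 17 and q_T = 28.
Total output Q = 45, so price P = 122 - 45 = 77.

77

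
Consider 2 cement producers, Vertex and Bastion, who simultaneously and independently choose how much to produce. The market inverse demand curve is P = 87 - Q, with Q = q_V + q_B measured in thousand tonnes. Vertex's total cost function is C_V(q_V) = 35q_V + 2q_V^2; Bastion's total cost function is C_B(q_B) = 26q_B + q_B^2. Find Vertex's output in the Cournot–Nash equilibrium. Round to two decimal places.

6.39

Vertex's profit: π_V = (87 - Q)q_V - (35q_V + 2q_V²). Setting ∂π_V/∂q_V = 0: 52 - 6q_V - (q_B) = 0.
Bastion's first-order condition: 61 - 4q_B - (q_V) = 0.
Best responses: q_V = (52 - q_B)/6, q_B = (61 - q_V)/4.
Solving the pair: q_V = 147/23, q_B = 314/23.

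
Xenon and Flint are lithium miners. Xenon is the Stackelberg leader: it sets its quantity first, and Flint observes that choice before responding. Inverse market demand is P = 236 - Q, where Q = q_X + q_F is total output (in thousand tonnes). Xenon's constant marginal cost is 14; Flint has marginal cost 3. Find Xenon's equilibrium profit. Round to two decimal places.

5565.13

The follower Flint best-responds to any q_X: π_F = (236 - Q)q_F - 3q_F.
Setting the follower's marginal profit to zero, 233 - q_X - 2q_F = 0, i.e. q_F = (233 - q_X)/2.
Xenon substitutes q_F(q_X) into its own profit: π_X = q_X(236 - q_X - (233 - q_X)/2) - 14q_X = (239/2 - (1/2)q_X)q_X - 14q_X.
Maximising: ∂π_X/∂q_X = 211/2 - q_X = 0, giving q_X = 211/2.
Then q_F = (233 - 211/2)/2 = 255/4.
Price P = 236 - 677/4 = 267/4.
Xenon's profit: (267/4 - 14)·(211/2) = 5565.1250.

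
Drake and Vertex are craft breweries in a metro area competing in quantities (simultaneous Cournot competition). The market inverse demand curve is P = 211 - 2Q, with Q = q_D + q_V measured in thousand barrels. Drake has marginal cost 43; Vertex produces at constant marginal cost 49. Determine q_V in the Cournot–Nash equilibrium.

Drake's profit: π_D = (211 - 2Q)q_D - (43q_D). Setting ∂π_D/∂q_D = 0: 168 - 4q_D - 2(q_V) = 0.
Vertex's first-order condition: 162 - 4q_V - 2(q_D) = 0.
Rearranging gives the reaction functions q_D = (168 - 2q_V)/4 and q_V = (162 - 2q_D)/4.
Solving the pair: q_D = 29, q_V = 26.

26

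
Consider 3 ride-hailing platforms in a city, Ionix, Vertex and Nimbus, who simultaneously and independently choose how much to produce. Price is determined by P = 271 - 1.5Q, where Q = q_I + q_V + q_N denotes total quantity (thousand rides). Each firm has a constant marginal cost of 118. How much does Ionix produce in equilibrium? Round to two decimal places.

Each firm earns π_i = (271 - 1.5Q)q_i - 118q_i.
Setting ∂π_i/∂q_i = 0 with rivals' quantities fixed: 153 - 3q_i - (3/2)·Σ_{j≠i} q_j = 0.
By symmetry each firm produces the same amount; substituting Σ_{j≠i} q_j = 2q_i yields q_i = 153/6 = 51/2.

25.50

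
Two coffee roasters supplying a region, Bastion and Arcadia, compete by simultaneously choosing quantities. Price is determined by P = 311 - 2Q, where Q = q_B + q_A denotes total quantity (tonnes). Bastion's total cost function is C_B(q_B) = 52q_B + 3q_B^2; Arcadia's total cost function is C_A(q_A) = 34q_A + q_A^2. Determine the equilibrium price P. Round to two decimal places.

194.86

Bastion's profit: π_B = (311 - 2Q)q_B - (52q_B + 3q_B²). Setting ∂π_B/∂q_B = 0: 259 - 10q_B - 2(q_A) = 0.
Arcadia's first-order condition: 277 - 6q_A - 2(q_B) = 0.
Rearranging gives the reaction functions q_B = (259 - 2q_A)/10 and q_A = (277 - 2q_B)/6.
Solving the pair: q_B = 125/7, q_A = 563/14.
Total output Q = 813/14, so price P = 311 - 2·(813/14) = 1364/7.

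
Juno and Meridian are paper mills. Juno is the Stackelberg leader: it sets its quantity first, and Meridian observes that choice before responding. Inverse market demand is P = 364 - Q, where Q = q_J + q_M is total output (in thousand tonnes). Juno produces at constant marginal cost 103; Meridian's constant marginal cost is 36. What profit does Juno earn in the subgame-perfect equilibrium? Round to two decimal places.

4704.50

Solve by backward induction. Given q_J, the follower Meridian maximises π_M = (364 - q_J - q_M)q_M - 36q_M.
Follower FOC: 328 - q_J - 2q_M = 0, so q_M(q_J) = (328 - q_J)/2.
The leader anticipates this reaction. Substituting into P = 364 - Q gives P = 200 - (1/2)q_J, so π_J = (200 - (1/2)q_J)q_J - 103q_J.
The leader's first-order condition 97 - q_J = 0 yields q_J = 97.
Then q_M = (328 - 97)/2 = 231/2.
Price P = 364 - 425/2 = 303/2.
Juno's profit: (303/2 - 103)·97 = 4704.5000.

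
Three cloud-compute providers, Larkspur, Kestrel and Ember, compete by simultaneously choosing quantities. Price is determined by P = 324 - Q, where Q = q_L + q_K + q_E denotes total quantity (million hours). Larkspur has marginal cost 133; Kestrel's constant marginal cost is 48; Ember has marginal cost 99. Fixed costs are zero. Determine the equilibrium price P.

Larkspur's profit: π_L = (324 - Q)q_L - (133q_L). Setting ∂π_L/∂q_L = 0: 191 - 2q_L - (q_K + q_E) = 0.
Kestrel's first-order condition: 276 - 2q_K - (q_L + q_E) = 0.
Ember's first-order condition: 225 - 2q_E - (q_L + q_K) = 0.
Adding the 3 first-order conditions: 692 − 4Q = 0, so Q = 173.
Back-substituting: q_L = (191 − 173) = 18, q_K = (276 − 173) = 103, q_E = (225 − 173) = 52.
Total output Q = 173, so price P = 324 - 173 = 151.

151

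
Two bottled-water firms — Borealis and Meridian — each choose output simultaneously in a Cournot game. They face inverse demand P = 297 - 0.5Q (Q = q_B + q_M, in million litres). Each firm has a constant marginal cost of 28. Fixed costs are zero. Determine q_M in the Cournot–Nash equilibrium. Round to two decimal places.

Each firm earns π_i = (297 - 0.5Q)q_i - 28q_i.
First-order condition (treating rivals' output as given): 269 - q_i - (1/2)q_j = 0.
By symmetry each firm produces the same amount; substituting q_j = q_i yields q_i = 269/(3/2) = 538/3.

179.33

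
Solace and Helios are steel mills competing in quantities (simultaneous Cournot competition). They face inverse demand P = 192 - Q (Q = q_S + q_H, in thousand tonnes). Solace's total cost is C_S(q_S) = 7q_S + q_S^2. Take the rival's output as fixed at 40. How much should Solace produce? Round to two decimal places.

36.25

With the rival's output fixed at 40, Solace's profit is π_S = (192 - 40 - q_S)q_S - (7q_S + q_S²) = (152 - q_S)q_S - (7q_S + q_S²).
∂π_S/∂q_S = 145 - 4q_S = 0, so q_S = 145/4.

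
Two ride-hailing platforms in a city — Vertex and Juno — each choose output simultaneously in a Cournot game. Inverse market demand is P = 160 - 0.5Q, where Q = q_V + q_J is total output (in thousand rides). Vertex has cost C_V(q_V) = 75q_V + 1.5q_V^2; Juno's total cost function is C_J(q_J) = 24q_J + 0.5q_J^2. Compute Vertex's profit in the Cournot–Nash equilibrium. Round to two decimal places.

346.44

Vertex's profit: π_V = (160 - 0.5Q)q_V - (75q_V + (3/2)q_V²). Setting ∂π_V/∂q_V = 0: 85 - 4q_V - (1/2)(q_J) = 0.
Juno's first-order condition: 136 - 2q_J - (1/2)(q_V) = 0.
Rearranging gives the reaction functions q_V = (85 - (1/2)q_J)/4 and q_J = (136 - (1/2)q_V)/2.
Solving the pair: q_V = 408/31, q_J = 64.7097.
Price P = 160 - (1/2)·77.8710 = 121.0645.
Vertex's profit: 121.0645·(408/31) - 75·(408/31) - (3/2)(408/31)² = 346.4391.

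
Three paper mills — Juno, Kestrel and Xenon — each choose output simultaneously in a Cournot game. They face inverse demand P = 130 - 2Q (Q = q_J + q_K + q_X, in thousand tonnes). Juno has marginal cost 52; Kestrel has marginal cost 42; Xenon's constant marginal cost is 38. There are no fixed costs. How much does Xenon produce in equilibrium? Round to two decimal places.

Juno's profit: π_J = (130 - 2Q)q_J - (52q_J). Setting ∂π_J/∂q_J = 0: 78 - 4q_J - 2(q_K + q_X) = 0.
Kestrel's first-order condition: 88 - 4q_K - 2(q_J + q_X) = 0.
Xenon's profit: π_X = (130 - 2Q)q_X - (38q_X). Setting ∂π_X/∂q_X = 0: 92 - 4q_X - 2(q_J + q_K) = 0.
Summing all 3 equations gives 258 − 8Q = 0, hence Q = 129/4.
Back-substituting: q_J = (78 − 129/2)/2 = 27/4, q_K = (88 − 129/2)/2 = 47/4, q_X = (92 − 129/2)/2 = 55/4.

13.75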